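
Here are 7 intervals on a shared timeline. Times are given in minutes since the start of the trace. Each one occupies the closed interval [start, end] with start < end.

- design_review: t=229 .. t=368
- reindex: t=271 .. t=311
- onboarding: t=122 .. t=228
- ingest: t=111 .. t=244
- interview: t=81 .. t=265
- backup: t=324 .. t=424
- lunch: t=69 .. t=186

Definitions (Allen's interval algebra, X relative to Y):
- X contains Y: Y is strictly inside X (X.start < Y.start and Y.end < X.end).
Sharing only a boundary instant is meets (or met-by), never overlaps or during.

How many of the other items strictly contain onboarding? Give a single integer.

Target onboarding = [t=122, t=228].
backup [t=324, t=424] → after → no.
design_review [t=229, t=368] → after → no.
ingest [t=111, t=244] → contains → counts.
interview [t=81, t=265] → contains → counts.
lunch [t=69, t=186] → overlaps → no.
reindex [t=271, t=311] → after → no.
Total: 2.

2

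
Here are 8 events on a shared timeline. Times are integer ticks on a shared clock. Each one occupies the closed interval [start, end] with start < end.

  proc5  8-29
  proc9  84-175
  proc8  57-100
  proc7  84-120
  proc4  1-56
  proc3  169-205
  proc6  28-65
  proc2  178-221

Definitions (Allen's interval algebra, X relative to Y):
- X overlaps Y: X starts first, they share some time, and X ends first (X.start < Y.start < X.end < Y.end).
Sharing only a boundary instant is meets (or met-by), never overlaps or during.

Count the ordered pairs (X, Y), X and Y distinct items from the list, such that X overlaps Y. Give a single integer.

Checking all 56 ordered pairs for relation 'overlaps'; matching pairs in alphabetical order:
(proc3, proc2): proc3 overlaps proc2 ✓
(proc4, proc6): proc4 overlaps proc6 ✓
(proc5, proc6): proc5 overlaps proc6 ✓
(proc6, proc8): proc6 overlaps proc8 ✓
(proc8, proc7): proc8 overlaps proc7 ✓
(proc8, proc9): proc8 overlaps proc9 ✓
(proc9, proc3): proc9 overlaps proc3 ✓
Count: 7.

7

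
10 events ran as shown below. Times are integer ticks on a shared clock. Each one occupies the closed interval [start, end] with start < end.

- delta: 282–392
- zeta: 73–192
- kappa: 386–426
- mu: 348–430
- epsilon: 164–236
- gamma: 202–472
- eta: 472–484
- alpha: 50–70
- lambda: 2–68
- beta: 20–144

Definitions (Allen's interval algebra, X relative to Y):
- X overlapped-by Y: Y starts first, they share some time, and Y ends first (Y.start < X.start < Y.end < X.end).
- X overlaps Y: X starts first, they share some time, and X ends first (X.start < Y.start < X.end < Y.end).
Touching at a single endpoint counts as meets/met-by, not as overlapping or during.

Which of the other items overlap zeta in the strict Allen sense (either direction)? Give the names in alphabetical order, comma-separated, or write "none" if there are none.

Target zeta = [73, 192].
alpha [50, 70] → before → no.
beta [20, 144] → overlaps → yes.
delta [282, 392] → after → no.
epsilon [164, 236] → overlapped-by → yes.
eta [472, 484] → after → no.
gamma [202, 472] → after → no.
kappa [386, 426] → after → no.
lambda [2, 68] → before → no.
mu [348, 430] → after → no.
Result: beta, epsilon.

beta, epsilon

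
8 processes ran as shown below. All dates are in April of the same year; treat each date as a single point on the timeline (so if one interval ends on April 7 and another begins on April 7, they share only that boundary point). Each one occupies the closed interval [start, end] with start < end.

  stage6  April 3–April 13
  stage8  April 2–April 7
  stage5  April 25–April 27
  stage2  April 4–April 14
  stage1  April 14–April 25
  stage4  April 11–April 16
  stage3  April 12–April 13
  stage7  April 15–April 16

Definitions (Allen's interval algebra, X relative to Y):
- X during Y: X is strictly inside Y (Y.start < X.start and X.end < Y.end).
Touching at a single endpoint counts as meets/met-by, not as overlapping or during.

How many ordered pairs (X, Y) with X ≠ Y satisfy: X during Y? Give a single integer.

Checking all 56 ordered pairs for relation 'during'; matching pairs in alphabetical order:
(stage3, stage2): stage3 during stage2 ✓
(stage3, stage4): stage3 during stage4 ✓
(stage7, stage1): stage7 during stage1 ✓
Count: 3.

3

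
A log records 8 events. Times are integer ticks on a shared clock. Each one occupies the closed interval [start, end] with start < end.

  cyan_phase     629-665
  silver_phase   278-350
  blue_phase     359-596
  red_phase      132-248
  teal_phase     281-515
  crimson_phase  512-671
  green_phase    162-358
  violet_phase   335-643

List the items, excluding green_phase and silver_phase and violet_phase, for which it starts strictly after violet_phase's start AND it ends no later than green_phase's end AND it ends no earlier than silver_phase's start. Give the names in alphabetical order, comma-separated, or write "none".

none

Conditions: its start is strictly after violet_phase's start (X.start > 335) AND its end is no later than green_phase's end (X.end <= 358) AND its end is no earlier than silver_phase's start (X.end >= 278).
blue_phase: start 359 > 335? ✓; end 596 <= 358? ✗; end 596 >= 278? ✓ → no.
crimson_phase: start 512 > 335? ✓; end 671 <= 358? ✗; end 671 >= 278? ✓ → no.
cyan_phase: start 629 > 335? ✓; end 665 <= 358? ✗; end 665 >= 278? ✓ → no.
red_phase: start 132 > 335? ✗; end 248 <= 358? ✓; end 248 >= 278? ✗ → no.
teal_phase: start 281 > 335? ✗; end 515 <= 358? ✗; end 515 >= 278? ✓ → no.
Result: none.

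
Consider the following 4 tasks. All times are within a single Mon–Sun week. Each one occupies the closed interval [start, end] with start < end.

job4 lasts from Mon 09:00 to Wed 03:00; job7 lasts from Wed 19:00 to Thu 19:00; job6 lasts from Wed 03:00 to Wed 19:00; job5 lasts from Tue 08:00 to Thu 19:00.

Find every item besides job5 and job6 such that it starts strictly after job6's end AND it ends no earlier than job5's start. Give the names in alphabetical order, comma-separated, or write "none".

none

Conditions: its start is strictly after job6's end (X.start > Wed 19:00) AND its end is no earlier than job5's start (X.end >= Tue 08:00).
job4: start Mon 09:00 > Wed 19:00? ✗; end Wed 03:00 >= Tue 08:00? ✓ → no.
job7: start Wed 19:00 > Wed 19:00? ✗; end Thu 19:00 >= Tue 08:00? ✓ → no.
Result: none.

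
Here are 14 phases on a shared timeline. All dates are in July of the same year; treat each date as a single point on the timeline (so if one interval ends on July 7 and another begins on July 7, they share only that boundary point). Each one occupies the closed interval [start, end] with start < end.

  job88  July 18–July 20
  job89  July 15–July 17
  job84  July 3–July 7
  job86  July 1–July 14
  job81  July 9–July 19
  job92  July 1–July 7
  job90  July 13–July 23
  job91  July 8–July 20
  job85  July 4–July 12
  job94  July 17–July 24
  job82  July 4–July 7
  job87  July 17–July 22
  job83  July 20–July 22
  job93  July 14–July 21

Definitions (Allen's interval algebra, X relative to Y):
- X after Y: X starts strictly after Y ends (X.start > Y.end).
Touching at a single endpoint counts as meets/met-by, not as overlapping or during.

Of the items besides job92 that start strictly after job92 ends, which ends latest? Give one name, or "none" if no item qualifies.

Target job92 = [July 1, July 7].
job81 [July 9, July 19] → after → candidate.
job82 [July 4, July 7] → finishes → excluded.
job83 [July 20, July 22] → after → candidate.
job84 [July 3, July 7] → finishes → excluded.
job85 [July 4, July 12] → overlapped-by → excluded.
job86 [July 1, July 14] → started-by → excluded.
job87 [July 17, July 22] → after → candidate.
job88 [July 18, July 20] → after → candidate.
job89 [July 15, July 17] → after → candidate.
job90 [July 13, July 23] → after → candidate.
job91 [July 8, July 20] → after → candidate.
job93 [July 14, July 21] → after → candidate.
job94 [July 17, July 24] → after → candidate.
Among candidates, latest end is July 24 → job94.

job94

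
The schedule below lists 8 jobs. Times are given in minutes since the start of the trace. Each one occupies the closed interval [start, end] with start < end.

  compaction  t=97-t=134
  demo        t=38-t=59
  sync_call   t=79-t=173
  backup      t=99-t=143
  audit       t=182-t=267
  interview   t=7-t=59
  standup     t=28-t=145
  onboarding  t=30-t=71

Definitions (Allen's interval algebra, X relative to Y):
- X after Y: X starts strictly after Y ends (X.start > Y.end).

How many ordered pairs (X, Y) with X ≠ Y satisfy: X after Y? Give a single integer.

Checking all 56 ordered pairs for relation 'after'; matching pairs in alphabetical order:
(audit, backup): audit after backup ✓
(audit, compaction): audit after compaction ✓
(audit, demo): audit after demo ✓
(audit, interview): audit after interview ✓
(audit, onboarding): audit after onboarding ✓
(audit, standup): audit after standup ✓
(audit, sync_call): audit after sync_call ✓
(backup, demo): backup after demo ✓
(backup, interview): backup after interview ✓
(backup, onboarding): backup after onboarding ✓
(compaction, demo): compaction after demo ✓
(compaction, interview): compaction after interview ✓
(compaction, onboarding): compaction after onboarding ✓
(sync_call, demo): sync_call after demo ✓
(sync_call, interview): sync_call after interview ✓
(sync_call, onboarding): sync_call after onboarding ✓
Count: 16.

16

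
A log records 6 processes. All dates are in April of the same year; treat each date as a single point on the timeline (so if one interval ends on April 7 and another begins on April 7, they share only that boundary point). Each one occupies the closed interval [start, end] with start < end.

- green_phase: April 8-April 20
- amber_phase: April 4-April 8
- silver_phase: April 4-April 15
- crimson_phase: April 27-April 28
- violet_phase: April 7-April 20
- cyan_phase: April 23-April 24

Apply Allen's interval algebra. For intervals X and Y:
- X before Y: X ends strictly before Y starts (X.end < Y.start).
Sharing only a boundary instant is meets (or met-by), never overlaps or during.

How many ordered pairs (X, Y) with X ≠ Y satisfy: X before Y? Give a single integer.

Checking all 30 ordered pairs for relation 'before'; matching pairs in alphabetical order:
(amber_phase, crimson_phase): amber_phase before crimson_phase ✓
(amber_phase, cyan_phase): amber_phase before cyan_phase ✓
(cyan_phase, crimson_phase): cyan_phase before crimson_phase ✓
(green_phase, crimson_phase): green_phase before crimson_phase ✓
(green_phase, cyan_phase): green_phase before cyan_phase ✓
(silver_phase, crimson_phase): silver_phase before crimson_phase ✓
(silver_phase, cyan_phase): silver_phase before cyan_phase ✓
(violet_phase, crimson_phase): violet_phase before crimson_phase ✓
(violet_phase, cyan_phase): violet_phase before cyan_phase ✓
Count: 9.

9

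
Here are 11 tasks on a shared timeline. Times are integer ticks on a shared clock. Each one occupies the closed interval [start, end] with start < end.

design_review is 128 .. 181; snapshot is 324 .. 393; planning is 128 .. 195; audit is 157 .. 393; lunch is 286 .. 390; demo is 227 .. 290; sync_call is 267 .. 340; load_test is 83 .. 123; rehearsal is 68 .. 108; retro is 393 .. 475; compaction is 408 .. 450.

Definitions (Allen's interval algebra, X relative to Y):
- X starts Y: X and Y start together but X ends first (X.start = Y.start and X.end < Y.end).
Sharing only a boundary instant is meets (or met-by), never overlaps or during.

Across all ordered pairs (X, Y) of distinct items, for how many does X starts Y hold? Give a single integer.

Checking all 110 ordered pairs for relation 'starts'; matching pairs in alphabetical order:
(design_review, planning): design_review starts planning ✓
Count: 1.

1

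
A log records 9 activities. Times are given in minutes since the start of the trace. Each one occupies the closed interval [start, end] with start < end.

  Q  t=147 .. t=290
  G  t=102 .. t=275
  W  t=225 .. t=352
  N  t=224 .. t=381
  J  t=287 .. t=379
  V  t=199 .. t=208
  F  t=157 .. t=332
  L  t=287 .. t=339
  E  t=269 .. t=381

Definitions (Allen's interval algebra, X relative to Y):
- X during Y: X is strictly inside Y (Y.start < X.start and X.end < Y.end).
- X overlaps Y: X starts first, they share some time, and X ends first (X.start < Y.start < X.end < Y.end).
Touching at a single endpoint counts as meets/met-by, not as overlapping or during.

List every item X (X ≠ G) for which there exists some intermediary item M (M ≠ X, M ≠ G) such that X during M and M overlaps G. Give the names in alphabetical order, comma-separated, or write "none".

Target G = [t=102, t=275].
Intermediaries M with M overlaps G: none.
Union: none.

none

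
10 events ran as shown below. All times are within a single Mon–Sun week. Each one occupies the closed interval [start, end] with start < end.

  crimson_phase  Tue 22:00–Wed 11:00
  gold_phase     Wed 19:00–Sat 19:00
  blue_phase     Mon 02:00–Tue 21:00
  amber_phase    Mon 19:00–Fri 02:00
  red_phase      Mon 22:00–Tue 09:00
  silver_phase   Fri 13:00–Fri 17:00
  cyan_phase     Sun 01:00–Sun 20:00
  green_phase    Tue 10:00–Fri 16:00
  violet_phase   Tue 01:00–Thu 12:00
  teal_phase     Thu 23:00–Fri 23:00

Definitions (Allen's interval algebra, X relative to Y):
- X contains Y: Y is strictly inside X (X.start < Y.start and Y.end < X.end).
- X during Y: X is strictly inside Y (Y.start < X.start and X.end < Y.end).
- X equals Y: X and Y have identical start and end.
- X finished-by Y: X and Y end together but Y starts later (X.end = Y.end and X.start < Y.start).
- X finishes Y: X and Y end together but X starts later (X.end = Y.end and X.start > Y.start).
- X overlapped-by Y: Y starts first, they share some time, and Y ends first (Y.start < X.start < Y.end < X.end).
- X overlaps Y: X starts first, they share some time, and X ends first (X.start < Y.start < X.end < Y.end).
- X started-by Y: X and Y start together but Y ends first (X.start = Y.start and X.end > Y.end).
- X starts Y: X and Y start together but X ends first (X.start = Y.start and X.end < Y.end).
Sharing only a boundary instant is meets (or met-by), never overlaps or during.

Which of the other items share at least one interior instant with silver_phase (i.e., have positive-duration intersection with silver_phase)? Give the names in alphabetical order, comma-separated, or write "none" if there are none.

gold_phase, green_phase, teal_phase

Target silver_phase = [Fri 13:00, Fri 17:00].
amber_phase [Mon 19:00, Fri 02:00] → before → no.
blue_phase [Mon 02:00, Tue 21:00] → before → no.
crimson_phase [Tue 22:00, Wed 11:00] → before → no.
cyan_phase [Sun 01:00, Sun 20:00] → after → no.
gold_phase [Wed 19:00, Sat 19:00] → contains → yes.
green_phase [Tue 10:00, Fri 16:00] → overlaps → yes.
red_phase [Mon 22:00, Tue 09:00] → before → no.
teal_phase [Thu 23:00, Fri 23:00] → contains → yes.
violet_phase [Tue 01:00, Thu 12:00] → before → no.
Result: gold_phase, green_phase, teal_phase.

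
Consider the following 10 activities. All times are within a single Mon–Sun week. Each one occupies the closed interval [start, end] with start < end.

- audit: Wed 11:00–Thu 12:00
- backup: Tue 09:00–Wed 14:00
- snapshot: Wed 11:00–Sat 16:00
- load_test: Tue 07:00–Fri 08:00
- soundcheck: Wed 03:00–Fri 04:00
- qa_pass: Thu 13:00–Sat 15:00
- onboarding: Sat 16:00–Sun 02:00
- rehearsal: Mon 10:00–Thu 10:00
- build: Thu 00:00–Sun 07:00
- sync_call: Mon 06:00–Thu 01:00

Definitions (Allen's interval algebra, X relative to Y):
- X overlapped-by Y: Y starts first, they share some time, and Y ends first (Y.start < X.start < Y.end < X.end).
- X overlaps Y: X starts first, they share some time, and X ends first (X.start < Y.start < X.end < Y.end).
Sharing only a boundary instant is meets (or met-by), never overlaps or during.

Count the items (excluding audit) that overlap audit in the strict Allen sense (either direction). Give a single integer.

4

Target audit = [Wed 11:00, Thu 12:00].
backup [Tue 09:00, Wed 14:00] → overlaps → counts.
build [Thu 00:00, Sun 07:00] → overlapped-by → counts.
load_test [Tue 07:00, Fri 08:00] → contains → no.
onboarding [Sat 16:00, Sun 02:00] → after → no.
qa_pass [Thu 13:00, Sat 15:00] → after → no.
rehearsal [Mon 10:00, Thu 10:00] → overlaps → counts.
snapshot [Wed 11:00, Sat 16:00] → started-by → no.
soundcheck [Wed 03:00, Fri 04:00] → contains → no.
sync_call [Mon 06:00, Thu 01:00] → overlaps → counts.
Total: 4.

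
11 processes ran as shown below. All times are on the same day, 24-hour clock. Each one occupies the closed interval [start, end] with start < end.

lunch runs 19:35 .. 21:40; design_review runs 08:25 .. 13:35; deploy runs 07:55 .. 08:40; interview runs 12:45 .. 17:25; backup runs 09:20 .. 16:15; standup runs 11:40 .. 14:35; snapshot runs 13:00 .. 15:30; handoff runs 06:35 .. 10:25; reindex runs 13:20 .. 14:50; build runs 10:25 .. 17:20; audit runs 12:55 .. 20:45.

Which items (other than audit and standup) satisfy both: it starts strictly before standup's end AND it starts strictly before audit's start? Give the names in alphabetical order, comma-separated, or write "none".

Conditions: its start is strictly before standup's end (X.start < 14:35) AND its start is strictly before audit's start (X.start < 12:55).
backup: start 09:20 < 14:35? ✓; start 09:20 < 12:55? ✓ → yes.
build: start 10:25 < 14:35? ✓; start 10:25 < 12:55? ✓ → yes.
deploy: start 07:55 < 14:35? ✓; start 07:55 < 12:55? ✓ → yes.
design_review: start 08:25 < 14:35? ✓; start 08:25 < 12:55? ✓ → yes.
handoff: start 06:35 < 14:35? ✓; start 06:35 < 12:55? ✓ → yes.
interview: start 12:45 < 14:35? ✓; start 12:45 < 12:55? ✓ → yes.
lunch: start 19:35 < 14:35? ✗; start 19:35 < 12:55? ✗ → no.
reindex: start 13:20 < 14:35? ✓; start 13:20 < 12:55? ✗ → no.
snapshot: start 13:00 < 14:35? ✓; start 13:00 < 12:55? ✗ → no.
Result: backup, build, deploy, design_review, handoff, interview.

backup, build, deploy, design_review, handoff, interview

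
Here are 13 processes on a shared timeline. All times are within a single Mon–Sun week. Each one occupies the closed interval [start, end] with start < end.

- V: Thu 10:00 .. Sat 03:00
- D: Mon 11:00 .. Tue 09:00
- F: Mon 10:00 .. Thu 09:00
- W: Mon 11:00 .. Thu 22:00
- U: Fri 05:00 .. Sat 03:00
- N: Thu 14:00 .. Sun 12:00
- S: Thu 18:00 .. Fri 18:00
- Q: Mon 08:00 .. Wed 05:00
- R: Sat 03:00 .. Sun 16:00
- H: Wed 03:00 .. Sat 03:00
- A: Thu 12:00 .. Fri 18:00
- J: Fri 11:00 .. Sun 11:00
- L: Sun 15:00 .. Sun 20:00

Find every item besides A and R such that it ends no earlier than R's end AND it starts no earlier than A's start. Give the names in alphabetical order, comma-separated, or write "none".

L

Conditions: its end is no earlier than R's end (X.end >= Sun 16:00) AND its start is no earlier than A's start (X.start >= Thu 12:00).
D: end Tue 09:00 >= Sun 16:00? ✗; start Mon 11:00 >= Thu 12:00? ✗ → no.
F: end Thu 09:00 >= Sun 16:00? ✗; start Mon 10:00 >= Thu 12:00? ✗ → no.
H: end Sat 03:00 >= Sun 16:00? ✗; start Wed 03:00 >= Thu 12:00? ✗ → no.
J: end Sun 11:00 >= Sun 16:00? ✗; start Fri 11:00 >= Thu 12:00? ✓ → no.
L: end Sun 20:00 >= Sun 16:00? ✓; start Sun 15:00 >= Thu 12:00? ✓ → yes.
N: end Sun 12:00 >= Sun 16:00? ✗; start Thu 14:00 >= Thu 12:00? ✓ → no.
Q: end Wed 05:00 >= Sun 16:00? ✗; start Mon 08:00 >= Thu 12:00? ✗ → no.
S: end Fri 18:00 >= Sun 16:00? ✗; start Thu 18:00 >= Thu 12:00? ✓ → no.
U: end Sat 03:00 >= Sun 16:00? ✗; start Fri 05:00 >= Thu 12:00? ✓ → no.
V: end Sat 03:00 >= Sun 16:00? ✗; start Thu 10:00 >= Thu 12:00? ✗ → no.
W: end Thu 22:00 >= Sun 16:00? ✗; start Mon 11:00 >= Thu 12:00? ✗ → no.
Result: L.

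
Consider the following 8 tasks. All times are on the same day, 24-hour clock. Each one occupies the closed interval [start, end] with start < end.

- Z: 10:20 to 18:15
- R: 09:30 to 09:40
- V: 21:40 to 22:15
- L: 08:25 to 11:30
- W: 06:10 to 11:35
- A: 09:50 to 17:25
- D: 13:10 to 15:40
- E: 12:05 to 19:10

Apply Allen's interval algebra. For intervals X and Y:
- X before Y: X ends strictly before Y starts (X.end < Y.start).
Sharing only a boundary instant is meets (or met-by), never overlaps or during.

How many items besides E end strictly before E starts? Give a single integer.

3

Target E = [12:05, 19:10].
A [09:50, 17:25] → overlaps → no.
D [13:10, 15:40] → during → no.
L [08:25, 11:30] → before → counts.
R [09:30, 09:40] → before → counts.
V [21:40, 22:15] → after → no.
W [06:10, 11:35] → before → counts.
Z [10:20, 18:15] → overlaps → no.
Total: 3.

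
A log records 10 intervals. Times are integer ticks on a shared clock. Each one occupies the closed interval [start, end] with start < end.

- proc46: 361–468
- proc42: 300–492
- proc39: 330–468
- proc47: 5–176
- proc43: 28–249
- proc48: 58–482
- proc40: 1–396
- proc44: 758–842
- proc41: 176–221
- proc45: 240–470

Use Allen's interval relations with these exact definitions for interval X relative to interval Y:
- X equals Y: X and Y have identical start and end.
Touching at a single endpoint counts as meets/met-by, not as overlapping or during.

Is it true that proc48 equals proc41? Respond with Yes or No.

No

proc48 = [58, 482], proc41 = [176, 221].
Actual relation of proc48 to proc41: contains.
Asked whether 'equals' holds → No.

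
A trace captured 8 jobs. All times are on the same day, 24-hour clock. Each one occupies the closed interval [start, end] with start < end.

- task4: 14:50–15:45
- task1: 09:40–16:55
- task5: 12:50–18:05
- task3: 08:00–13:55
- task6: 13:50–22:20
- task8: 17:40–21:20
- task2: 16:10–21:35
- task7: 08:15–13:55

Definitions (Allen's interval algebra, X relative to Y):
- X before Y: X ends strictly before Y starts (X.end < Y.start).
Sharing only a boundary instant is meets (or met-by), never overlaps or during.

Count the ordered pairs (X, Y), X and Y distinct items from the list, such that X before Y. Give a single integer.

Checking all 56 ordered pairs for relation 'before'; matching pairs in alphabetical order:
(task1, task8): task1 before task8 ✓
(task3, task2): task3 before task2 ✓
(task3, task4): task3 before task4 ✓
(task3, task8): task3 before task8 ✓
(task4, task2): task4 before task2 ✓
(task4, task8): task4 before task8 ✓
(task7, task2): task7 before task2 ✓
(task7, task4): task7 before task4 ✓
(task7, task8): task7 before task8 ✓
Count: 9.

9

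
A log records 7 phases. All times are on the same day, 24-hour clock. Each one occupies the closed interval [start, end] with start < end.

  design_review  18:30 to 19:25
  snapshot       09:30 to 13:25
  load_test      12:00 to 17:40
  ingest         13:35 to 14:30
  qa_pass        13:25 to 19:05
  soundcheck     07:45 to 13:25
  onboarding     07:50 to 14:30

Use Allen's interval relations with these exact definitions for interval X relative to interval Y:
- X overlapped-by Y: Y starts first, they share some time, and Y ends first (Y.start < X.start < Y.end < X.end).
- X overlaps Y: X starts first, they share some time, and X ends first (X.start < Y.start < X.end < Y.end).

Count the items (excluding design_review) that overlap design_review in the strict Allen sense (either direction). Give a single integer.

1

Target design_review = [18:30, 19:25].
ingest [13:35, 14:30] → before → no.
load_test [12:00, 17:40] → before → no.
onboarding [07:50, 14:30] → before → no.
qa_pass [13:25, 19:05] → overlaps → counts.
snapshot [09:30, 13:25] → before → no.
soundcheck [07:45, 13:25] → before → no.
Total: 1.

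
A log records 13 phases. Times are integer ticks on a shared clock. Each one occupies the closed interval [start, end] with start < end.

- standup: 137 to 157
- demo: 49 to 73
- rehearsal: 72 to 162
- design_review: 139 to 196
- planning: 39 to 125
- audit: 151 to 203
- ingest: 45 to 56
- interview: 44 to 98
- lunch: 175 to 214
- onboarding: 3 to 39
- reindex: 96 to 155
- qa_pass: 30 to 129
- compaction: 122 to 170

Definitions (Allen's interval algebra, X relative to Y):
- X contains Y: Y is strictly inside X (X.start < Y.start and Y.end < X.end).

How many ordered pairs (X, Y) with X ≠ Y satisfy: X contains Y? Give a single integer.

Checking all 156 ordered pairs for relation 'contains'; matching pairs in alphabetical order:
(compaction, standup): compaction contains standup ✓
(interview, demo): interview contains demo ✓
(interview, ingest): interview contains ingest ✓
(planning, demo): planning contains demo ✓
(planning, ingest): planning contains ingest ✓
(planning, interview): planning contains interview ✓
(qa_pass, demo): qa_pass contains demo ✓
(qa_pass, ingest): qa_pass contains ingest ✓
(qa_pass, interview): qa_pass contains interview ✓
(qa_pass, planning): qa_pass contains planning ✓
(rehearsal, reindex): rehearsal contains reindex ✓
(rehearsal, standup): rehearsal contains standup ✓
Count: 12.

12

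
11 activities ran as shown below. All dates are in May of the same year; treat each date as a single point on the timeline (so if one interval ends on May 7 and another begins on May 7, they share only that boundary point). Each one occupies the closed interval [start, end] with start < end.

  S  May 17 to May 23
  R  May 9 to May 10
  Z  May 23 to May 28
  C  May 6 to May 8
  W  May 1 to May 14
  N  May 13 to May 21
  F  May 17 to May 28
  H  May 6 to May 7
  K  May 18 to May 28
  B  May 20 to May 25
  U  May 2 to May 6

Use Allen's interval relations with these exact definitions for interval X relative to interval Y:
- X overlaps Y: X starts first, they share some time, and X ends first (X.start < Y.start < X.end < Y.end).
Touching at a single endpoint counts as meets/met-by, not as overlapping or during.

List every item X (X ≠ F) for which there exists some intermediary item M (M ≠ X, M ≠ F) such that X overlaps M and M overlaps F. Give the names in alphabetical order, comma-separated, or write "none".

W

Target F = [May 17, May 28].
Intermediaries M with M overlaps F: N.
Via N — items with X overlaps N: W.
Union: W.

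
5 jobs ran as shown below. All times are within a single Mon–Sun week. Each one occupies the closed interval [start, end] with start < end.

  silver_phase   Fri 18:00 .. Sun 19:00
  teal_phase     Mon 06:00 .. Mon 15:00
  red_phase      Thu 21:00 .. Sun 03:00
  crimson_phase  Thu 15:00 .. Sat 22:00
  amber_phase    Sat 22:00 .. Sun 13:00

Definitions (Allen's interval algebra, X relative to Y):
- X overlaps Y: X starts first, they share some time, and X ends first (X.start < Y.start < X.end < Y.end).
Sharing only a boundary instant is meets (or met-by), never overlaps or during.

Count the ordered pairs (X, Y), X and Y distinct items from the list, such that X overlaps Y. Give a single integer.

4

Checking all 20 ordered pairs for relation 'overlaps'; matching pairs in alphabetical order:
(crimson_phase, red_phase): crimson_phase overlaps red_phase ✓
(crimson_phase, silver_phase): crimson_phase overlaps silver_phase ✓
(red_phase, amber_phase): red_phase overlaps amber_phase ✓
(red_phase, silver_phase): red_phase overlaps silver_phase ✓
Count: 4.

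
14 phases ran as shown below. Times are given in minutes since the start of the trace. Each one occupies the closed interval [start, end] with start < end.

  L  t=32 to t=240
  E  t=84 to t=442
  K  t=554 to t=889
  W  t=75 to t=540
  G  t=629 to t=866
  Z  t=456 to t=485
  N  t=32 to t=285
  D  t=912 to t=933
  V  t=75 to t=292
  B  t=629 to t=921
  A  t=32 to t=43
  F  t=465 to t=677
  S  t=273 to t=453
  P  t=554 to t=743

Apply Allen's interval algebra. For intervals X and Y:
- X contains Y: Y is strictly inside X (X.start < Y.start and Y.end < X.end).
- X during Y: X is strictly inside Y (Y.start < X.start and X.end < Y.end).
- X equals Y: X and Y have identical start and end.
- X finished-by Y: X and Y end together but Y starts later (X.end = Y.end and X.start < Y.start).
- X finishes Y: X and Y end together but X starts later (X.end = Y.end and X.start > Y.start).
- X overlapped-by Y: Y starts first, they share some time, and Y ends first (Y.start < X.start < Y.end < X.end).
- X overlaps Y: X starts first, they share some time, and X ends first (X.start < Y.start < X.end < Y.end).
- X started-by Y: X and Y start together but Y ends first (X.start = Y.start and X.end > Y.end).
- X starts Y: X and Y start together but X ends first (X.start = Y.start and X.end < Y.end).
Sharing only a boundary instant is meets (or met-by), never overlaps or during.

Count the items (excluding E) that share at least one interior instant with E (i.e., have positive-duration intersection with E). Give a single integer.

5

Target E = [t=84, t=442].
A [t=32, t=43] → before → no.
B [t=629, t=921] → after → no.
D [t=912, t=933] → after → no.
F [t=465, t=677] → after → no.
G [t=629, t=866] → after → no.
K [t=554, t=889] → after → no.
L [t=32, t=240] → overlaps → counts.
N [t=32, t=285] → overlaps → counts.
P [t=554, t=743] → after → no.
S [t=273, t=453] → overlapped-by → counts.
V [t=75, t=292] → overlaps → counts.
W [t=75, t=540] → contains → counts.
Z [t=456, t=485] → after → no.
Total: 5.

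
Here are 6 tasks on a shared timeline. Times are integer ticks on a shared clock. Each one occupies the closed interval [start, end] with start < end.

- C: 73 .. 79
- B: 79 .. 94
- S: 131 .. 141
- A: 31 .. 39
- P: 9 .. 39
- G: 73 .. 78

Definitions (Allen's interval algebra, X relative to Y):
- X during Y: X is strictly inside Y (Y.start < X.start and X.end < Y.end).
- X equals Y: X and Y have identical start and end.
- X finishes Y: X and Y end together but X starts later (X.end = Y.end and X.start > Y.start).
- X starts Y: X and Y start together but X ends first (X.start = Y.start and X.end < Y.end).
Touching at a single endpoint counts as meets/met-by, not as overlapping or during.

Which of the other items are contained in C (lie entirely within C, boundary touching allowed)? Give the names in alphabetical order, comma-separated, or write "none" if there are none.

Target C = [73, 79].
A [31, 39] → before → no.
B [79, 94] → met-by → no.
G [73, 78] → starts → yes.
P [9, 39] → before → no.
S [131, 141] → after → no.
Result: G.

G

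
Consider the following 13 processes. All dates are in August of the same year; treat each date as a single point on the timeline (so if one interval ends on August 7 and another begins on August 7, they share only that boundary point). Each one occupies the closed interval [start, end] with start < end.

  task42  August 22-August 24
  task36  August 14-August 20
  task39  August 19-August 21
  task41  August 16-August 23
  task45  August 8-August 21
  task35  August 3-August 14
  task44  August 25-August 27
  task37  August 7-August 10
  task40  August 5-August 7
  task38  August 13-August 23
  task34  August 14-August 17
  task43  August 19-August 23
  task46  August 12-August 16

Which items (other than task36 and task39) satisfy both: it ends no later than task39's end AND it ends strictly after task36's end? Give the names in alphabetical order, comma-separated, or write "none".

task45

Conditions: its end is no later than task39's end (X.end <= August 21) AND its end is strictly after task36's end (X.end > August 20).
task34: end August 17 <= August 21? ✓; end August 17 > August 20? ✗ → no.
task35: end August 14 <= August 21? ✓; end August 14 > August 20? ✗ → no.
task37: end August 10 <= August 21? ✓; end August 10 > August 20? ✗ → no.
task38: end August 23 <= August 21? ✗; end August 23 > August 20? ✓ → no.
task40: end August 7 <= August 21? ✓; end August 7 > August 20? ✗ → no.
task41: end August 23 <= August 21? ✗; end August 23 > August 20? ✓ → no.
task42: end August 24 <= August 21? ✗; end August 24 > August 20? ✓ → no.
task43: end August 23 <= August 21? ✗; end August 23 > August 20? ✓ → no.
task44: end August 27 <= August 21? ✗; end August 27 > August 20? ✓ → no.
task45: end August 21 <= August 21? ✓; end August 21 > August 20? ✓ → yes.
task46: end August 16 <= August 21? ✓; end August 16 > August 20? ✗ → no.
Result: task45.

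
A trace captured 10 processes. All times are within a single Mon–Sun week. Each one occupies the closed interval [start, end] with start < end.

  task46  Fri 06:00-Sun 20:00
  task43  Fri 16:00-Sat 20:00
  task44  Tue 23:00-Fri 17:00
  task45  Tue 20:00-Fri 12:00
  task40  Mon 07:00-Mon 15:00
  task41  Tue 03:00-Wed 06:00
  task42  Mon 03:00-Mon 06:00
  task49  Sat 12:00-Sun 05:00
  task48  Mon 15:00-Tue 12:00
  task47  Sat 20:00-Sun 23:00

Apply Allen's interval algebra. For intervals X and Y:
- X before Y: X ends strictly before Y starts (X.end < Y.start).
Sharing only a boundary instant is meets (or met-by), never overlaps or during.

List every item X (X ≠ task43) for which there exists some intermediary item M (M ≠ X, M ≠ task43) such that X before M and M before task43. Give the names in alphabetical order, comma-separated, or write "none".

task40, task42, task48

Target task43 = [Fri 16:00, Sat 20:00].
Intermediaries M with M before task43: task40, task41, task42, task45, task48.
Via task40 — items with X before task40: task42.
Via task41 — items with X before task41: task40, task42.
Via task42 — items with X before task42: none.
Via task45 — items with X before task45: task40, task42, task48.
Via task48 — items with X before task48: task42.
Union: task40, task42, task48.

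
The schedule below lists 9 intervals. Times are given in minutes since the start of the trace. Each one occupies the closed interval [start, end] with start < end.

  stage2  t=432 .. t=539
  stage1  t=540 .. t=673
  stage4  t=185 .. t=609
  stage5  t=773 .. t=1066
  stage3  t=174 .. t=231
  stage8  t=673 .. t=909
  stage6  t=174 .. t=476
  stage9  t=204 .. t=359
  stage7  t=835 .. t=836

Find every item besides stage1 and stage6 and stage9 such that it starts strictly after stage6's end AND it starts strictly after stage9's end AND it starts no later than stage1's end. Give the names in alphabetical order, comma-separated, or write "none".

Conditions: its start is strictly after stage6's end (X.start > t=476) AND its start is strictly after stage9's end (X.start > t=359) AND its start is no later than stage1's end (X.start <= t=673).
stage2: start t=432 > t=476? ✗; start t=432 > t=359? ✓; start t=432 <= t=673? ✓ → no.
stage3: start t=174 > t=476? ✗; start t=174 > t=359? ✗; start t=174 <= t=673? ✓ → no.
stage4: start t=185 > t=476? ✗; start t=185 > t=359? ✗; start t=185 <= t=673? ✓ → no.
stage5: start t=773 > t=476? ✓; start t=773 > t=359? ✓; start t=773 <= t=673? ✗ → no.
stage7: start t=835 > t=476? ✓; start t=835 > t=359? ✓; start t=835 <= t=673? ✗ → no.
stage8: start t=673 > t=476? ✓; start t=673 > t=359? ✓; start t=673 <= t=673? ✓ → yes.
Result: stage8.

stage8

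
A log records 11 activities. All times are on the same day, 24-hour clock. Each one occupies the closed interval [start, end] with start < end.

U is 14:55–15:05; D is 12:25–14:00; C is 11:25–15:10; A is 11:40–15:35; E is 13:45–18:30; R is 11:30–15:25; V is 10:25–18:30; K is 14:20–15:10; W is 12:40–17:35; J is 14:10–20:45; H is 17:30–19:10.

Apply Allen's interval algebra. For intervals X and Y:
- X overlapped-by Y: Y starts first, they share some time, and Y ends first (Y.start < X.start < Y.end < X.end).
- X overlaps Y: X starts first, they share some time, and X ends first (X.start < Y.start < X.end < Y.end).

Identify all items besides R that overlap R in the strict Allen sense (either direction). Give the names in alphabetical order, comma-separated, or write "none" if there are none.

Target R = [11:30, 15:25].
A [11:40, 15:35] → overlapped-by → yes.
C [11:25, 15:10] → overlaps → yes.
D [12:25, 14:00] → during → no.
E [13:45, 18:30] → overlapped-by → yes.
H [17:30, 19:10] → after → no.
J [14:10, 20:45] → overlapped-by → yes.
K [14:20, 15:10] → during → no.
U [14:55, 15:05] → during → no.
V [10:25, 18:30] → contains → no.
W [12:40, 17:35] → overlapped-by → yes.
Result: A, C, E, J, W.

A, C, E, J, W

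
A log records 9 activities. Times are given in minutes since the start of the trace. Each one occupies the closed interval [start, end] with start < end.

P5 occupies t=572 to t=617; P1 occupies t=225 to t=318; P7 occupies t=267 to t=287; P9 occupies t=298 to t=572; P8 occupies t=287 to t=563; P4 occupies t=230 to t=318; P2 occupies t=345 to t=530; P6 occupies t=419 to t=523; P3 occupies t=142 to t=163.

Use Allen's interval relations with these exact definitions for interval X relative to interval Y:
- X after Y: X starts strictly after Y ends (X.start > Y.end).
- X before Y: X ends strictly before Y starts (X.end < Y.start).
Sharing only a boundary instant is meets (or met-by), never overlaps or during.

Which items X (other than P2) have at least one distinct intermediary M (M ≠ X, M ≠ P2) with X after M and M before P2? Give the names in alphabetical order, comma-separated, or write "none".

P1, P4, P5, P6, P7, P8, P9

Target P2 = [t=345, t=530].
Intermediaries M with M before P2: P1, P3, P4, P7.
Via P1 — items with X after P1: P5, P6.
Via P3 — items with X after P3: P1, P4, P5, P6, P7, P8, P9.
Via P4 — items with X after P4: P5, P6.
Via P7 — items with X after P7: P5, P6, P9.
Union: P1, P4, P5, P6, P7, P8, P9.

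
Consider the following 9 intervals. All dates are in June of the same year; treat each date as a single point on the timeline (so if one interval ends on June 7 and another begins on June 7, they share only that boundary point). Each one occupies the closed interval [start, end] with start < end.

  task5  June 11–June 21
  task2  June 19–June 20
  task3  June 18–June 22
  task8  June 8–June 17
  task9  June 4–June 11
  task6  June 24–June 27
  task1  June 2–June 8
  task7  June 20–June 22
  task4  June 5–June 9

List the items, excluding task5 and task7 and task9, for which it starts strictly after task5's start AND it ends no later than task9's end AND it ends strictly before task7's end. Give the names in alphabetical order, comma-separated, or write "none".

none

Conditions: its start is strictly after task5's start (X.start > June 11) AND its end is no later than task9's end (X.end <= June 11) AND its end is strictly before task7's end (X.end < June 22).
task1: start June 2 > June 11? ✗; end June 8 <= June 11? ✓; end June 8 < June 22? ✓ → no.
task2: start June 19 > June 11? ✓; end June 20 <= June 11? ✗; end June 20 < June 22? ✓ → no.
task3: start June 18 > June 11? ✓; end June 22 <= June 11? ✗; end June 22 < June 22? ✗ → no.
task4: start June 5 > June 11? ✗; end June 9 <= June 11? ✓; end June 9 < June 22? ✓ → no.
task6: start June 24 > June 11? ✓; end June 27 <= June 11? ✗; end June 27 < June 22? ✗ → no.
task8: start June 8 > June 11? ✗; end June 17 <= June 11? ✗; end June 17 < June 22? ✓ → no.
Result: none.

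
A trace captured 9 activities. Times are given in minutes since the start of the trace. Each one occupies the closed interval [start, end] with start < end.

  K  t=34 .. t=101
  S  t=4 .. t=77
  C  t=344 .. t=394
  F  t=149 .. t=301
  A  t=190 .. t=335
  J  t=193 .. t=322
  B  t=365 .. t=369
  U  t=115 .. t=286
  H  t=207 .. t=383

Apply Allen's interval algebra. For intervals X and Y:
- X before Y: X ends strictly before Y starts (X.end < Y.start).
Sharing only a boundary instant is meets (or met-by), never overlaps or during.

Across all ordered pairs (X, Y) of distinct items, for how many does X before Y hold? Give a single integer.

22

Checking all 72 ordered pairs for relation 'before'; matching pairs in alphabetical order:
(A, B): A before B ✓
(A, C): A before C ✓
(F, B): F before B ✓
(F, C): F before C ✓
(J, B): J before B ✓
(J, C): J before C ✓
(K, A): K before A ✓
(K, B): K before B ✓
(K, C): K before C ✓
(K, F): K before F ✓
(K, H): K before H ✓
(K, J): K before J ✓
(K, U): K before U ✓
(S, A): S before A ✓
(S, B): S before B ✓
(S, C): S before C ✓
(S, F): S before F ✓
(S, H): S before H ✓
(S, J): S before J ✓
(S, U): S before U ✓
(U, B): U before B ✓
(U, C): U before C ✓
Count: 22.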